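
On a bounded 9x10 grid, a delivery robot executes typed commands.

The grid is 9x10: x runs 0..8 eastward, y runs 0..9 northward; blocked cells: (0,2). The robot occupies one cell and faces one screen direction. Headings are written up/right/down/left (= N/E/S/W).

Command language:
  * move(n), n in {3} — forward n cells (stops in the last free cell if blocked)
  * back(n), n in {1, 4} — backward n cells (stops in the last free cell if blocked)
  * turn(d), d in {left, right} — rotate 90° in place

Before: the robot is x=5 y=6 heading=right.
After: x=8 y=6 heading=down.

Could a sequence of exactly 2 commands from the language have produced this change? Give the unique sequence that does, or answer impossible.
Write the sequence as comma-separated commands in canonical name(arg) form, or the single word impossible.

move(3), turn(right)

key: order matters: swapping move(3) and turn(right) lands elsewhere
begin: x=5 y=6 heading=right
[1] after move(3): x=8 y=6 heading=right
[2] after turn(right): x=8 y=6 heading=down
no rival 2-sequence matches.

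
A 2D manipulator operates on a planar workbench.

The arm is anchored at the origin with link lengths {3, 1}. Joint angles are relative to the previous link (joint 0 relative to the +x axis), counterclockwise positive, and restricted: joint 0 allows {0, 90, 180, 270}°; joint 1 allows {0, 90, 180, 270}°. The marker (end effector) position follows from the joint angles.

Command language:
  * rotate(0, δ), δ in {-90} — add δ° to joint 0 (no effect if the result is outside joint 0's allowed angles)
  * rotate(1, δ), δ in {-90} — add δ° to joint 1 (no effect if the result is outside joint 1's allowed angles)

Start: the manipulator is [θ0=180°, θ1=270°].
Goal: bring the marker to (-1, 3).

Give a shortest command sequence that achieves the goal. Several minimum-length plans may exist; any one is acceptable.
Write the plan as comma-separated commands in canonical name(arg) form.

t0: [θ0=180°, θ1=270°]
[1] after rotate(1, -90): [θ0=180°, θ1=180°]
[2] after rotate(1, -90): [θ0=180°, θ1=90°]
[3] after rotate(0, -90): [θ0=90°, θ1=90°]
shorter routes all fall short; 3 is best.

rotate(1, -90), rotate(1, -90), rotate(0, -90)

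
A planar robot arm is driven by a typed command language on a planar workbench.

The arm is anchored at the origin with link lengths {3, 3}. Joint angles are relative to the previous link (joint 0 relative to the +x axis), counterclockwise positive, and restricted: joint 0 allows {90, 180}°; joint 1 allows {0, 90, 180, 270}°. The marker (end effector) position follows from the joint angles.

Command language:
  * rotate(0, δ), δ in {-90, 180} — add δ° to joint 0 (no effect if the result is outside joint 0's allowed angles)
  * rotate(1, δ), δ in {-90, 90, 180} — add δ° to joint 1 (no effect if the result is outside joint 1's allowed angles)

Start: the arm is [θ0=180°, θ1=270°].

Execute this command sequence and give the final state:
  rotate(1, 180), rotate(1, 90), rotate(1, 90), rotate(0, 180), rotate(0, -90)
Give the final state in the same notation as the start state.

t0: [θ0=180°, θ1=270°]
step 1 (rotate(1, 180)): [θ0=180°, θ1=90°]
step 2 (rotate(1, 90)): [θ0=180°, θ1=180°]
step 3 (rotate(1, 90)): [θ0=180°, θ1=270°]
step 4 (rotate(0, 180)): [θ0=180°, θ1=270°]
step 5 (rotate(0, -90)): [θ0=90°, θ1=270°]

[θ0=90°, θ1=270°]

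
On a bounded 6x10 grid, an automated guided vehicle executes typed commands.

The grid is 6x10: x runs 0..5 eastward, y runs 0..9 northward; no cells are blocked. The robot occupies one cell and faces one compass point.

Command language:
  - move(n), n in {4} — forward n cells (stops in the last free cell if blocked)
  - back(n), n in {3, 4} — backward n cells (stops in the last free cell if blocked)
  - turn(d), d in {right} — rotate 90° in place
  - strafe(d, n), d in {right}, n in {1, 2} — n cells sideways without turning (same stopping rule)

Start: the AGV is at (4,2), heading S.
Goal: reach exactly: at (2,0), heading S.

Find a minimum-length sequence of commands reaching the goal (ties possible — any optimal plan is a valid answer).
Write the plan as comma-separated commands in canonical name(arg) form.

strafe(right, 2), move(4)

start: at (4,2), heading S
[1] after strafe(right, 2): at (2,2), heading S
[2] after move(4): at (2,0), heading S
nothing shorter than 2 reaches the goal.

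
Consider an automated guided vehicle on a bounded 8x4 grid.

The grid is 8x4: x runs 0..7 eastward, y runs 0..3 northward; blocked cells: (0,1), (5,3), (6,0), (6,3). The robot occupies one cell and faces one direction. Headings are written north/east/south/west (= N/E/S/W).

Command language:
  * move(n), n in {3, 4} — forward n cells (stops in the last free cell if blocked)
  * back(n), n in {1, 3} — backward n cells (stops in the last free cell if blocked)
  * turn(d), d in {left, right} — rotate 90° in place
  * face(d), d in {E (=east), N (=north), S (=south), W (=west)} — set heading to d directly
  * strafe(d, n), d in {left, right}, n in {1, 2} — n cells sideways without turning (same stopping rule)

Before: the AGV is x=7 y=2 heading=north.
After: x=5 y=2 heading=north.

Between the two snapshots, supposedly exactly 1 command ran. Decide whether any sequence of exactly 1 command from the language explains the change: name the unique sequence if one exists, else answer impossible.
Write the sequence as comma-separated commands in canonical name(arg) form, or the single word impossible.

key: heading stays N — the single command does not turn
initial: x=7 y=2 heading=north
1. strafe(left, 2) → x=5 y=2 heading=north
all 14 alternatives checked — unique.

strafe(left, 2)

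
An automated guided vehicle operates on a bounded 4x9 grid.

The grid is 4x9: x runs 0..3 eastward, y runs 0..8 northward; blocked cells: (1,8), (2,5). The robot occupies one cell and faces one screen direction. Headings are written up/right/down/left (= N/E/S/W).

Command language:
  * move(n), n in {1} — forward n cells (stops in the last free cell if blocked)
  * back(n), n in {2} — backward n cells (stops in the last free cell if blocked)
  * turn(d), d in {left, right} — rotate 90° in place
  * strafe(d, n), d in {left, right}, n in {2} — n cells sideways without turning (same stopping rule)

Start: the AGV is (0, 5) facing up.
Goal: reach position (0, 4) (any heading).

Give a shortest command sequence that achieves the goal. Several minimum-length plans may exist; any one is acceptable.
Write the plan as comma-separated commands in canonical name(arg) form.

move(1), back(2)

from: (0, 5) facing up
step 1 (move(1)): (0, 6) facing up
step 2 (back(2)): (0, 4) facing up
nothing shorter than 2 reaches the goal.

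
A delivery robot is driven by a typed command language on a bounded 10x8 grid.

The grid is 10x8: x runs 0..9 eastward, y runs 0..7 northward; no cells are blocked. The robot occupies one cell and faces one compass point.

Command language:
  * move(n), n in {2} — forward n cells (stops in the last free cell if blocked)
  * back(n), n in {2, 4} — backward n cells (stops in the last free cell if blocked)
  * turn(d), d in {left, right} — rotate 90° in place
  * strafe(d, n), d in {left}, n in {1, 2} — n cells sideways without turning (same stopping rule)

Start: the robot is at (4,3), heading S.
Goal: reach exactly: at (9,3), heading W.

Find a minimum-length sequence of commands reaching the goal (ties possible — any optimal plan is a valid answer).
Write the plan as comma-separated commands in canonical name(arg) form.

strafe(left, 1), turn(right), back(4)

t0: at (4,3), heading S
t=1 strafe(left, 1) ⇒ at (5,3), heading S
t=2 turn(right) ⇒ at (5,3), heading W
t=3 back(4) ⇒ at (9,3), heading W
no 2-step plan works, so 3 is optimal.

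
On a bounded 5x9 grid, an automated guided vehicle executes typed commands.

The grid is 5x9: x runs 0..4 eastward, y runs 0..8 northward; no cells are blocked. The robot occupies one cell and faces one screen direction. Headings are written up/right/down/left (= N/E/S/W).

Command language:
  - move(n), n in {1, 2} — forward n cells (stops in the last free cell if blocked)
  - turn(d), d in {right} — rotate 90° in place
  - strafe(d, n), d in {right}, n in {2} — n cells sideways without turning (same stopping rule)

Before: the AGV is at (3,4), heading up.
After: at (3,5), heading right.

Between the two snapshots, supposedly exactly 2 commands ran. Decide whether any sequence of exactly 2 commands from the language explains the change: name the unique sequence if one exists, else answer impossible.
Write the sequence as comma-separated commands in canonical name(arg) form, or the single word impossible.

move(1), turn(right)

key: order matters: swapping move(1) and turn(right) lands elsewhere
begin: at (3,4), heading up
step 1 (move(1)): at (3,5), heading up
step 2 (turn(right)): at (3,5), heading right
no other 2-command option fits: unique.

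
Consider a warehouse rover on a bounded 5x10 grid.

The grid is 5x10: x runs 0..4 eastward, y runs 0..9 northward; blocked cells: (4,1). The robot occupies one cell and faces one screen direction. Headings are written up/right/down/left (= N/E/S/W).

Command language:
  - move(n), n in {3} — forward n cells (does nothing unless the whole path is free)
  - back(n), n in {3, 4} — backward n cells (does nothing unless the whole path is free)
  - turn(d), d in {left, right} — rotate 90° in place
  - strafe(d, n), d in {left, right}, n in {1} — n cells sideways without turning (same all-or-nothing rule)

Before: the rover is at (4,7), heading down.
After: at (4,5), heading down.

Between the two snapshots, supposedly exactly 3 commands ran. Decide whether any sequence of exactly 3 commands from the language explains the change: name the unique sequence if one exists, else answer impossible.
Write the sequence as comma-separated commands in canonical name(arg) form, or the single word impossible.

move(3), back(4), move(3)

key: still facing S at the end — nothing in the sequence rotates
from: at (4,7), heading down
[1] after move(3): at (4,4), heading down
[2] after back(4): at (4,8), heading down
[3] after move(3): at (4,5), heading down
all 343 alternatives checked — unique.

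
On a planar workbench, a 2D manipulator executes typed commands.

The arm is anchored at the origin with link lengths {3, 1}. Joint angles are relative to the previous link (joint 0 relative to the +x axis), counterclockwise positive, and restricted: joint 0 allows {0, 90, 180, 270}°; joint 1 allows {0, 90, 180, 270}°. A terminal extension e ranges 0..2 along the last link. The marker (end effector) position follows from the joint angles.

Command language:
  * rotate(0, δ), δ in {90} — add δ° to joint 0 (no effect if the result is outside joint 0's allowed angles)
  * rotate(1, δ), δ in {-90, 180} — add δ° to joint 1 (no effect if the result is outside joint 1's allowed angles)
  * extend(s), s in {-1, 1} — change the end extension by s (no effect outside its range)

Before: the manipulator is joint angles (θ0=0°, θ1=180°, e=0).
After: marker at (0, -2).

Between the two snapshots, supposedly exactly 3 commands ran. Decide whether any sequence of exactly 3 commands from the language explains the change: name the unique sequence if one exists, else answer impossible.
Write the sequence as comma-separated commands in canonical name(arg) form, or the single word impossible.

begin: joint angles (θ0=0°, θ1=180°, e=0)
1. rotate(0, 90) → joint angles (θ0=90°, θ1=180°, e=0)
2. rotate(0, 90) → joint angles (θ0=180°, θ1=180°, e=0)
3. rotate(0, 90) → joint angles (θ0=270°, θ1=180°, e=0)
uniquely the one of 125 3-step routes that fits.

rotate(0, 90), rotate(0, 90), rotate(0, 90)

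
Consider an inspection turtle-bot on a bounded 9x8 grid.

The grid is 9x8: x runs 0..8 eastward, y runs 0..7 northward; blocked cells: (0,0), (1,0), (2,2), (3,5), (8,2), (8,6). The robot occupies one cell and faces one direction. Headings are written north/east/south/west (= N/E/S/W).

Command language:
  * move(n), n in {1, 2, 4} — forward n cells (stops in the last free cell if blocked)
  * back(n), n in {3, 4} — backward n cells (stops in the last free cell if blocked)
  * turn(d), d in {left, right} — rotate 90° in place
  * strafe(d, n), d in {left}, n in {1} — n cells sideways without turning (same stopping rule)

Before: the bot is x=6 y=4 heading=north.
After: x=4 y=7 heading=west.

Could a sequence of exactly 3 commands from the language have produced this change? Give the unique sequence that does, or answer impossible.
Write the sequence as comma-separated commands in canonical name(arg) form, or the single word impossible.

move(4), turn(left), move(2)

key: running move(2) before move(4) would end elsewhere — order is forced
from: x=6 y=4 heading=north
step 1 (move(4)): x=6 y=7 heading=north
step 2 (turn(left)): x=6 y=7 heading=west
step 3 (move(2)): x=4 y=7 heading=west
uniquely the one of 512 3-step routes that fits.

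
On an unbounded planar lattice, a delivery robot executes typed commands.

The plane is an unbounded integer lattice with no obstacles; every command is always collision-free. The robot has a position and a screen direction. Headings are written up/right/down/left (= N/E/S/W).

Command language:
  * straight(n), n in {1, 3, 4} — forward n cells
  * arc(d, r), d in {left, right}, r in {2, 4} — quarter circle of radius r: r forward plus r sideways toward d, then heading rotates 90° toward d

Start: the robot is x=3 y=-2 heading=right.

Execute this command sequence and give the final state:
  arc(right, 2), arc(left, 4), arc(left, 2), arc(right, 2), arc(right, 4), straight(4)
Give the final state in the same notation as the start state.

x=17 y=-12 heading=down

initial: x=3 y=-2 heading=right
t=1 arc(right, 2) ⇒ x=5 y=-4 heading=down
t=2 arc(left, 4) ⇒ x=9 y=-8 heading=right
t=3 arc(left, 2) ⇒ x=11 y=-6 heading=up
t=4 arc(right, 2) ⇒ x=13 y=-4 heading=right
t=5 arc(right, 4) ⇒ x=17 y=-8 heading=down
t=6 straight(4) ⇒ x=17 y=-12 heading=down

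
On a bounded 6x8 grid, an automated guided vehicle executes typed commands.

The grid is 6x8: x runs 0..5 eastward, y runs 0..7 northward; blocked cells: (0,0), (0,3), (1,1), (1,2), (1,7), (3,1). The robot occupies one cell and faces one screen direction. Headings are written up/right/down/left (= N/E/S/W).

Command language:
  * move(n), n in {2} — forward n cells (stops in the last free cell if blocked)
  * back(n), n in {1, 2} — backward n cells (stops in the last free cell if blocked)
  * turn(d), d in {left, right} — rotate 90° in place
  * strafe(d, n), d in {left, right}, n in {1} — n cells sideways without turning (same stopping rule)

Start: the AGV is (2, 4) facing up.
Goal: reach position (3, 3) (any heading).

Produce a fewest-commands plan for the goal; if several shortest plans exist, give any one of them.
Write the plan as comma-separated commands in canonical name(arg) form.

back(1), strafe(right, 1)

initial: (2, 4) facing up
[1] after back(1): (2, 3) facing up
[2] after strafe(right, 1): (3, 3) facing up
nothing shorter than 2 reaches the goal.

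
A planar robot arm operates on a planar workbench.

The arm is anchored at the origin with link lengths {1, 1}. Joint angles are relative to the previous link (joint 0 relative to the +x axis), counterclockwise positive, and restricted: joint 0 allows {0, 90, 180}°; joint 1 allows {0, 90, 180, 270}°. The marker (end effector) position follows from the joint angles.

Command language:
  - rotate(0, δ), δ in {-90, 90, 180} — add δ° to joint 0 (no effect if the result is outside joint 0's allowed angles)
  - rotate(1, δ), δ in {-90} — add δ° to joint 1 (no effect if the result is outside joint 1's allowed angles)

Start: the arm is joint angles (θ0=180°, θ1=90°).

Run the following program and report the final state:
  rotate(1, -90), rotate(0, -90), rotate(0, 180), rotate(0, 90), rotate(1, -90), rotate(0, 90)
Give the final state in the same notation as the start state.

joint angles (θ0=180°, θ1=270°)

initial: joint angles (θ0=180°, θ1=90°)
step 1 (rotate(1, -90)): joint angles (θ0=180°, θ1=0°)
step 2 (rotate(0, -90)): joint angles (θ0=90°, θ1=0°)
step 3 (rotate(0, 180)): joint angles (θ0=90°, θ1=0°)
step 4 (rotate(0, 90)): joint angles (θ0=180°, θ1=0°)
step 5 (rotate(1, -90)): joint angles (θ0=180°, θ1=270°)
step 6 (rotate(0, 90)): joint angles (θ0=180°, θ1=270°)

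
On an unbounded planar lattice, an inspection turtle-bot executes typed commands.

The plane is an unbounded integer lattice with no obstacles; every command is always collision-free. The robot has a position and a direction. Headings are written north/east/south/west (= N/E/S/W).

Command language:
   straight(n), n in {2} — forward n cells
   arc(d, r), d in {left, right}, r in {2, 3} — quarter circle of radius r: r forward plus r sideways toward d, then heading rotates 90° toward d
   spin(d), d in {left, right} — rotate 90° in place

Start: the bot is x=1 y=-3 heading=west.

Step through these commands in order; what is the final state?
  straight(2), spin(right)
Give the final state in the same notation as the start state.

x=-1 y=-3 heading=north

from: x=1 y=-3 heading=west
step 1 (straight(2)): x=-1 y=-3 heading=west
step 2 (spin(right)): x=-1 y=-3 heading=north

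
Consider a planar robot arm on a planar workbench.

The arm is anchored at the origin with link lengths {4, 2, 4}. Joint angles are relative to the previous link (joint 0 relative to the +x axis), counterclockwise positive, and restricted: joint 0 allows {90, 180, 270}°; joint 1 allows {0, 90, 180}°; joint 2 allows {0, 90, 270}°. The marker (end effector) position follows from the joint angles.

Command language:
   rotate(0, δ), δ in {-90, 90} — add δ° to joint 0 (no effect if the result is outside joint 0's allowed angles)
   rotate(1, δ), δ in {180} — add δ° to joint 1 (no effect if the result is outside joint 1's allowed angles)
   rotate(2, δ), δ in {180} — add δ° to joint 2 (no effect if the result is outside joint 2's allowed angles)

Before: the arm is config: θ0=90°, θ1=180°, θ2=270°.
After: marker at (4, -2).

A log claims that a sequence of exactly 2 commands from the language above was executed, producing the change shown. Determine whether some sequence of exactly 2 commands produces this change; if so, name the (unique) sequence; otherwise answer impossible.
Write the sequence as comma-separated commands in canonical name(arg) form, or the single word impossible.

t0: config: θ0=90°, θ1=180°, θ2=270°
t=1 rotate(0, 90) ⇒ config: θ0=180°, θ1=180°, θ2=270°
t=2 rotate(0, 90) ⇒ config: θ0=270°, θ1=180°, θ2=270°
uniquely the one of 16 2-step routes that fits.

rotate(0, 90), rotate(0, 90)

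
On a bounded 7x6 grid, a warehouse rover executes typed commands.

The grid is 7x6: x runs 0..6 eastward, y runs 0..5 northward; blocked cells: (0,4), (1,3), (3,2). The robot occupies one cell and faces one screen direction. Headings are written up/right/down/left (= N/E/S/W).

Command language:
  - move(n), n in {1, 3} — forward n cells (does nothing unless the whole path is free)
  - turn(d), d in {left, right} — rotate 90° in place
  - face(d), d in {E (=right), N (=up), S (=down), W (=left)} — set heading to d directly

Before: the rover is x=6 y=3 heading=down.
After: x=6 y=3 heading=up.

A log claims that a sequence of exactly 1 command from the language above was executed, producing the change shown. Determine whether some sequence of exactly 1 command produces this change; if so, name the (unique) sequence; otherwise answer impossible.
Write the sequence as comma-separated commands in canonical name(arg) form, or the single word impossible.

face(N)

key: parked at (6,3) the whole time — nothing moves the robot
start: x=6 y=3 heading=down
[1] after face(N): x=6 y=3 heading=up
uniquely the one of 8 1-step routes that fits.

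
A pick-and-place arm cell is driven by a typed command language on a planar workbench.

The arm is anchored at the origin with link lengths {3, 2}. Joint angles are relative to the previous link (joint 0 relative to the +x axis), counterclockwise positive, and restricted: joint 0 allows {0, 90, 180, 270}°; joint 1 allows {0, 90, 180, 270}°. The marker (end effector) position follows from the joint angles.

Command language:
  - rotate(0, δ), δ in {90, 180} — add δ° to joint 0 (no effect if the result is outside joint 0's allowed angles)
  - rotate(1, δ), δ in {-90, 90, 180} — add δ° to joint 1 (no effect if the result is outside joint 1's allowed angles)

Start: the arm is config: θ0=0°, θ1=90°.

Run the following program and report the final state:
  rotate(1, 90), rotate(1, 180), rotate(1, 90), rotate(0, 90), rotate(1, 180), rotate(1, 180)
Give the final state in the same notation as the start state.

config: θ0=90°, θ1=90°

t0: config: θ0=0°, θ1=90°
step 1 (rotate(1, 90)): config: θ0=0°, θ1=180°
step 2 (rotate(1, 180)): config: θ0=0°, θ1=0°
step 3 (rotate(1, 90)): config: θ0=0°, θ1=90°
step 4 (rotate(0, 90)): config: θ0=90°, θ1=90°
step 5 (rotate(1, 180)): config: θ0=90°, θ1=270°
step 6 (rotate(1, 180)): config: θ0=90°, θ1=90°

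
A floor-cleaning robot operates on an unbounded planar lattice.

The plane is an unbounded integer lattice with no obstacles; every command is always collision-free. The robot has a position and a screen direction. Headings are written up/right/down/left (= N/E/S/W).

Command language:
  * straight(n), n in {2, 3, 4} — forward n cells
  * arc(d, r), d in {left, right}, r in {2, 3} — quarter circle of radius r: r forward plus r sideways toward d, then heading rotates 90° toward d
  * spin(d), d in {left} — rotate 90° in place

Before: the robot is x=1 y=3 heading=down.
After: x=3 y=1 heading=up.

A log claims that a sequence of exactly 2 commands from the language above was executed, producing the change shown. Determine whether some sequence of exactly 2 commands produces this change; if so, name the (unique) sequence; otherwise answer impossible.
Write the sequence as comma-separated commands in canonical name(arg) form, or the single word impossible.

arc(left, 2), spin(left)

key: position moved to (3,1) AND the heading swung to N — translation plus rotation needed
from: x=1 y=3 heading=down
1. arc(left, 2) → x=3 y=1 heading=right
2. spin(left) → x=3 y=1 heading=up
no other 2-command option fits: unique.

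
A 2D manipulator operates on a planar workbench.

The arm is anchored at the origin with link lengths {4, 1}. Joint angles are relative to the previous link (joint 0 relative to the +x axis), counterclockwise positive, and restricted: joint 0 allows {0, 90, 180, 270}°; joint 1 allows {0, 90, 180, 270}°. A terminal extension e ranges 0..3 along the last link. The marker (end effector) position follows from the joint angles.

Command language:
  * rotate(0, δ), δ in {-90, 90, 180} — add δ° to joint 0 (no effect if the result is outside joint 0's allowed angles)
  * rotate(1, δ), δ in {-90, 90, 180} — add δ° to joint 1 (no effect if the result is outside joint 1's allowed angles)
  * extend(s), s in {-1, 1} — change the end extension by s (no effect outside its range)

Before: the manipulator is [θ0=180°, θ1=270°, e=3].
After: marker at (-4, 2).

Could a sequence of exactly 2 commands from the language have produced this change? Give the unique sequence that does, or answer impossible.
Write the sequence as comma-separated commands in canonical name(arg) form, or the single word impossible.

extend(-1), extend(-1)

from: [θ0=180°, θ1=270°, e=3]
1. extend(-1) → [θ0=180°, θ1=270°, e=2]
2. extend(-1) → [θ0=180°, θ1=270°, e=1]
no other 2-command option fits: unique.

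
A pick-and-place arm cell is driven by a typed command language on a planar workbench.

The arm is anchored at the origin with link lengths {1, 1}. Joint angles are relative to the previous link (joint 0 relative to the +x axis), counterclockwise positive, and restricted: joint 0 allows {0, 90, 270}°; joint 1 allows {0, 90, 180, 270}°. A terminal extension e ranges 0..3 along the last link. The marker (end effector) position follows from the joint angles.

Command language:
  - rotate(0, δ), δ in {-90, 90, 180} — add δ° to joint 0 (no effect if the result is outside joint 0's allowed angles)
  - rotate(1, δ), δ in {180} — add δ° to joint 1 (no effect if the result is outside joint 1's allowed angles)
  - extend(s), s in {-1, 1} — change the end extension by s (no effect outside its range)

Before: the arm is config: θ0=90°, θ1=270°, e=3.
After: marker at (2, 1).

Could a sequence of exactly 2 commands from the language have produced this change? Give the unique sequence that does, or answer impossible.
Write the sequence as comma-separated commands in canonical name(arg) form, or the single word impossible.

from: config: θ0=90°, θ1=270°, e=3
step 1 (extend(-1)): config: θ0=90°, θ1=270°, e=2
step 2 (extend(-1)): config: θ0=90°, θ1=270°, e=1
uniquely the one of 36 2-step routes that fits.

extend(-1), extend(-1)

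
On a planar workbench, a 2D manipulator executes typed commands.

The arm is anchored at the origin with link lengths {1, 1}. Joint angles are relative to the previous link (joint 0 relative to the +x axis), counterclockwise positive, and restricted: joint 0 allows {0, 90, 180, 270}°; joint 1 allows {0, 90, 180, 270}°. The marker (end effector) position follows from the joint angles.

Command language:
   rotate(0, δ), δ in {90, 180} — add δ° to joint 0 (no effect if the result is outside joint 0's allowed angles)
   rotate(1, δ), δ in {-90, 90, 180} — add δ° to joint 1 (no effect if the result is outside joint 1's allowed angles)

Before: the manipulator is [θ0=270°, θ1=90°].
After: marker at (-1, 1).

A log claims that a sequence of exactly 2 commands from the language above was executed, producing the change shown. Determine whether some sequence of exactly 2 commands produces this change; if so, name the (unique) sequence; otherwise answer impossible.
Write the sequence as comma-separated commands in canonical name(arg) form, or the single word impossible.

rotate(0, 90), rotate(0, 90)

begin: [θ0=270°, θ1=90°]
1. rotate(0, 90) → [θ0=0°, θ1=90°]
2. rotate(0, 90) → [θ0=90°, θ1=90°]
no other 2-command option fits: unique.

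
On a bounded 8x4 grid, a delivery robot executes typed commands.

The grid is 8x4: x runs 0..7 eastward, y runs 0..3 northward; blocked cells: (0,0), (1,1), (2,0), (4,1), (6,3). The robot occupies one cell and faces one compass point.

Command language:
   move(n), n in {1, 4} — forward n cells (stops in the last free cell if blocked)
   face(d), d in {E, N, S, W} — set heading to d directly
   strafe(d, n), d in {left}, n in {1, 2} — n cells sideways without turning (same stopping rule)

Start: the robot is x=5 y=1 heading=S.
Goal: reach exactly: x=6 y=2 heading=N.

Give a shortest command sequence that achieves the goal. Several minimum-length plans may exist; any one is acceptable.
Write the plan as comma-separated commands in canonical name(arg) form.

begin: x=5 y=1 heading=S
step 1 (strafe(left, 1)): x=6 y=1 heading=S
step 2 (face(N)): x=6 y=1 heading=N
step 3 (move(1)): x=6 y=2 heading=N
nothing shorter than 3 reaches the goal.

strafe(left, 1), face(N), move(1)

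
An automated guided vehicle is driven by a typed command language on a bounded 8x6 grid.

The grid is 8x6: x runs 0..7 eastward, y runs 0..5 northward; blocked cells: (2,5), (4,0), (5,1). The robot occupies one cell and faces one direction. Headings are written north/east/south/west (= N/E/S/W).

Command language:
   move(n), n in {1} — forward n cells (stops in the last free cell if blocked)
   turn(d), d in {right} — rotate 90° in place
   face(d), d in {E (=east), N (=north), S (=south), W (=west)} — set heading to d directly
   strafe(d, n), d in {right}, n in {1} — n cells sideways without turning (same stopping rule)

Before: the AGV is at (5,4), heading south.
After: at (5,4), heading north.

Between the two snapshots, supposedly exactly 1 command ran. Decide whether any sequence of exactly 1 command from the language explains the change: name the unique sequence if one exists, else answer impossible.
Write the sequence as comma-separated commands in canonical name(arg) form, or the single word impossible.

key: parked at (5,4) the whole time — nothing moves the robot
begin: at (5,4), heading south
[1] after face(N): at (5,4), heading north
uniquely the one of 7 1-step routes that fits.

face(N)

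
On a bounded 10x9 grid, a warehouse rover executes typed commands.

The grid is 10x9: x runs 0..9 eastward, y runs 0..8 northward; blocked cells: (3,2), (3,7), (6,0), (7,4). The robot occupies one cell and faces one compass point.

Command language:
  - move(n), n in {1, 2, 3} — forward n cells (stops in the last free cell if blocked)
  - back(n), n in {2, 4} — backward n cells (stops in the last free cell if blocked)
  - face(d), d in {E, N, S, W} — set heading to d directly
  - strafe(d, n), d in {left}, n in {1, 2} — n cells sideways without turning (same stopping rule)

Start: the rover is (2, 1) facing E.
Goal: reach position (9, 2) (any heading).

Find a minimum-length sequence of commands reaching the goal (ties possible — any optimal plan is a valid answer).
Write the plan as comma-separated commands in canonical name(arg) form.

move(2), move(2), move(3), strafe(left, 1)

t0: (2, 1) facing E
1. move(2) → (4, 1) facing E
2. move(2) → (6, 1) facing E
3. move(3) → (9, 1) facing E
4. strafe(left, 1) → (9, 2) facing E
shorter routes all fall short; 4 is best.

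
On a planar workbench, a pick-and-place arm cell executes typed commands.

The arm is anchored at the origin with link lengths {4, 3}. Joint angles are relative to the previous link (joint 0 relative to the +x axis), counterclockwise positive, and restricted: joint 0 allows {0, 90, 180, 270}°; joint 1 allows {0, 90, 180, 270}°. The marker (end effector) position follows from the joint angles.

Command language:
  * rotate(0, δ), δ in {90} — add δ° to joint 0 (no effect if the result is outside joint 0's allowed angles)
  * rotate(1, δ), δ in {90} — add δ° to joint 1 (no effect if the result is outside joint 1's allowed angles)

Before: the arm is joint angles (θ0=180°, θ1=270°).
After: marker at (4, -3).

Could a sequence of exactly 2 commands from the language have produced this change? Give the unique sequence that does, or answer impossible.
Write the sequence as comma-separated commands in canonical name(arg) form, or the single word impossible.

rotate(0, 90), rotate(0, 90)

begin: joint angles (θ0=180°, θ1=270°)
step 1 (rotate(0, 90)): joint angles (θ0=270°, θ1=270°)
step 2 (rotate(0, 90)): joint angles (θ0=0°, θ1=270°)
uniquely the one of 4 2-step routes that fits.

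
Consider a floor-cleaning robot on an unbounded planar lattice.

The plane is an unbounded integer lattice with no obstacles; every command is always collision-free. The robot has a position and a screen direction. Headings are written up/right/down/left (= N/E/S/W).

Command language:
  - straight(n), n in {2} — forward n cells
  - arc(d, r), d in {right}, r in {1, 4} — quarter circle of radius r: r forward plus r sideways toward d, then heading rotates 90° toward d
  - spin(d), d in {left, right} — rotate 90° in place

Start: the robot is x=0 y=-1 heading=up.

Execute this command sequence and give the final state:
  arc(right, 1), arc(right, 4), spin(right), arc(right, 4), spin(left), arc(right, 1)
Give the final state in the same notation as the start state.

begin: x=0 y=-1 heading=up
1. arc(right, 1) → x=1 y=0 heading=right
2. arc(right, 4) → x=5 y=-4 heading=down
3. spin(right) → x=5 y=-4 heading=left
4. arc(right, 4) → x=1 y=0 heading=up
5. spin(left) → x=1 y=0 heading=left
6. arc(right, 1) → x=0 y=1 heading=up

x=0 y=1 heading=up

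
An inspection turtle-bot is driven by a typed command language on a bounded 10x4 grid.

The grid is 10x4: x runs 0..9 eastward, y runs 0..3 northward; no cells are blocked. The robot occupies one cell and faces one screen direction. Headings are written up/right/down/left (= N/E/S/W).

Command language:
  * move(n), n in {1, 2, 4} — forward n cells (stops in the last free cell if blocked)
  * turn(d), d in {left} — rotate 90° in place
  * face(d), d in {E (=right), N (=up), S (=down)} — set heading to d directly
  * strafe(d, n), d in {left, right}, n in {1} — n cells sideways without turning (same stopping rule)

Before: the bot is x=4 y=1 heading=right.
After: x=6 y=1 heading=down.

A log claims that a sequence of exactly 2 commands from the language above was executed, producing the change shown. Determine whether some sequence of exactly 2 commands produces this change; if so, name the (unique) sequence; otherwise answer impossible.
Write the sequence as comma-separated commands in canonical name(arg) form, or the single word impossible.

key: position moved to (6,1) AND the heading swung to S — translation plus rotation needed
start: x=4 y=1 heading=right
[1] after move(2): x=6 y=1 heading=right
[2] after face(S): x=6 y=1 heading=down
no rival 2-sequence matches.

move(2), face(S)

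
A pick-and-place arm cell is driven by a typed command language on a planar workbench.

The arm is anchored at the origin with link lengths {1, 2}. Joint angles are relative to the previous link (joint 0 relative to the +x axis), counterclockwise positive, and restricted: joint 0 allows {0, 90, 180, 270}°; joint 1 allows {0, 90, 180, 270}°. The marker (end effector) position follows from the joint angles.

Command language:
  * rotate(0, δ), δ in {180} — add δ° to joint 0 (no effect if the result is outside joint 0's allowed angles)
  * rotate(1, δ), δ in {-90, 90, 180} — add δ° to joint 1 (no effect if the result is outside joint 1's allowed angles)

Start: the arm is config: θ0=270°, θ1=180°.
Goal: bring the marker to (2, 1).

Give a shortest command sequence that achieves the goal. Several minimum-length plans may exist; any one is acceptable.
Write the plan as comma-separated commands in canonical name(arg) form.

initial: config: θ0=270°, θ1=180°
1. rotate(0, 180) → config: θ0=90°, θ1=180°
2. rotate(1, 90) → config: θ0=90°, θ1=270°
minimal: 2 command(s), checked below 2.

rotate(0, 180), rotate(1, 90)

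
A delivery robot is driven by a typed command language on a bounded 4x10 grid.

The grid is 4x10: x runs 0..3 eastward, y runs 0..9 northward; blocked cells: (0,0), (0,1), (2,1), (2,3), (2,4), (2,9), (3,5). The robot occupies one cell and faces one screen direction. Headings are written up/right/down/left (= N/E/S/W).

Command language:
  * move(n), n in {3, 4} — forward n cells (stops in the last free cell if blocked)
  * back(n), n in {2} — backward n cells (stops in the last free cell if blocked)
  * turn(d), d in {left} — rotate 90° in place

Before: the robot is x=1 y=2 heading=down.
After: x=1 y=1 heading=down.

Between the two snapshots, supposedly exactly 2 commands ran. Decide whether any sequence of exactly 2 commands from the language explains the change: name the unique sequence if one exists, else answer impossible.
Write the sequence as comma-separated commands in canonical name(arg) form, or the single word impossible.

key: still facing S at the end — nothing in the sequence rotates
t0: x=1 y=2 heading=down
step 1 (back(2)): x=1 y=4 heading=down
step 2 (move(3)): x=1 y=1 heading=down
no other 2-command option fits: unique.

back(2), move(3)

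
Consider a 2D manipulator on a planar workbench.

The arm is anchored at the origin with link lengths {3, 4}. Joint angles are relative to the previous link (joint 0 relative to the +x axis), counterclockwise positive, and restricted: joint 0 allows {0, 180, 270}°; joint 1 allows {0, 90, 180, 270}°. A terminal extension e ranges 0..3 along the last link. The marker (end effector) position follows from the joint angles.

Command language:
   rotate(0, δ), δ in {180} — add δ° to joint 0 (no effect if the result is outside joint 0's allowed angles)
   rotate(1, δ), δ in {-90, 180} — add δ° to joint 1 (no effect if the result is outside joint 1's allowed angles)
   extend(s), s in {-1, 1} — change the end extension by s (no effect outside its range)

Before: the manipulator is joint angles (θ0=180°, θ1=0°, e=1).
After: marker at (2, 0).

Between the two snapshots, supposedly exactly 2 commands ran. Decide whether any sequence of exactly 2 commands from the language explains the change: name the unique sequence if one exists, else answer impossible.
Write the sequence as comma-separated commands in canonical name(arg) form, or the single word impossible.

initial: joint angles (θ0=180°, θ1=0°, e=1)
t=1 rotate(1, -90) ⇒ joint angles (θ0=180°, θ1=270°, e=1)
t=2 rotate(1, -90) ⇒ joint angles (θ0=180°, θ1=180°, e=1)
no rival 2-sequence matches.

rotate(1, -90), rotate(1, -90)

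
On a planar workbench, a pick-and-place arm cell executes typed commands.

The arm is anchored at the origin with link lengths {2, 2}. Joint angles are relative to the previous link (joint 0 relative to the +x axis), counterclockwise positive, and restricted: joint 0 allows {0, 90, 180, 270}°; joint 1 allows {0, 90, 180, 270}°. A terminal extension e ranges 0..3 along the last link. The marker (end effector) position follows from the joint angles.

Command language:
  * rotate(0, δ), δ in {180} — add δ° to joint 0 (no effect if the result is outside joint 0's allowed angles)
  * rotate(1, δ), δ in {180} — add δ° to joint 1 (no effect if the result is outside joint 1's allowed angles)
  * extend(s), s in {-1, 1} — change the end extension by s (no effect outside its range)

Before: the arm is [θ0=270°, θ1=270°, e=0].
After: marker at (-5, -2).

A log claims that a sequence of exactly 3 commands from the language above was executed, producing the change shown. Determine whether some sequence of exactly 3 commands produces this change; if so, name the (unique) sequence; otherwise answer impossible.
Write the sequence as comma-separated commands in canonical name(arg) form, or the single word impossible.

extend(1), extend(1), extend(1)

from: [θ0=270°, θ1=270°, e=0]
1. extend(1) → [θ0=270°, θ1=270°, e=1]
2. extend(1) → [θ0=270°, θ1=270°, e=2]
3. extend(1) → [θ0=270°, θ1=270°, e=3]
uniquely the one of 64 3-step routes that fits.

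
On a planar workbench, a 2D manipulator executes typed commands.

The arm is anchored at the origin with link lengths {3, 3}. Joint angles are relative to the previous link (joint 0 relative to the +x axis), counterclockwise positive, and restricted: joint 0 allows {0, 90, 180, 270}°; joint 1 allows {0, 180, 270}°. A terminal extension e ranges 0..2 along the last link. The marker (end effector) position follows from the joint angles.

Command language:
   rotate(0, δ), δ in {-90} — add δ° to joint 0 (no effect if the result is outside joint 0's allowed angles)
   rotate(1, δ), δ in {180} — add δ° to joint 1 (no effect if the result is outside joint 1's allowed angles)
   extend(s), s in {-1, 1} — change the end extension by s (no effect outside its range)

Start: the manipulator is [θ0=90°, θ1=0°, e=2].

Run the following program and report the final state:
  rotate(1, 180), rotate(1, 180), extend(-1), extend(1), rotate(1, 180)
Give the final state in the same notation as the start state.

from: [θ0=90°, θ1=0°, e=2]
step 1 (rotate(1, 180)): [θ0=90°, θ1=180°, e=2]
step 2 (rotate(1, 180)): [θ0=90°, θ1=0°, e=2]
step 3 (extend(-1)): [θ0=90°, θ1=0°, e=1]
step 4 (extend(1)): [θ0=90°, θ1=0°, e=2]
step 5 (rotate(1, 180)): [θ0=90°, θ1=180°, e=2]

[θ0=90°, θ1=180°, e=2]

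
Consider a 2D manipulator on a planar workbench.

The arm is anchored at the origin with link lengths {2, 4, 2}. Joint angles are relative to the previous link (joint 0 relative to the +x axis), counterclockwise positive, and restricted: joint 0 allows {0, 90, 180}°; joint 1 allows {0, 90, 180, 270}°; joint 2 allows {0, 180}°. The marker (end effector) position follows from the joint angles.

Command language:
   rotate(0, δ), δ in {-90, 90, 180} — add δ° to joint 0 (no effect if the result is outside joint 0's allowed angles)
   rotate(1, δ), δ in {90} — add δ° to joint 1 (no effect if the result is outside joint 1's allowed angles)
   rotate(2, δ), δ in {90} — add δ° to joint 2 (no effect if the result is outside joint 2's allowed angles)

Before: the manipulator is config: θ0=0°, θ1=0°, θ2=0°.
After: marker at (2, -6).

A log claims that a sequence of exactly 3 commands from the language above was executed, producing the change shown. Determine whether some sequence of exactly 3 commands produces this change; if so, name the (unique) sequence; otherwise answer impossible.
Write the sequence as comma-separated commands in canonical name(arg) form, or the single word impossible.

rotate(1, 90), rotate(1, 90), rotate(1, 90)

begin: config: θ0=0°, θ1=0°, θ2=0°
[1] after rotate(1, 90): config: θ0=0°, θ1=90°, θ2=0°
[2] after rotate(1, 90): config: θ0=0°, θ1=180°, θ2=0°
[3] after rotate(1, 90): config: θ0=0°, θ1=270°, θ2=0°
all 125 alternatives checked — unique.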